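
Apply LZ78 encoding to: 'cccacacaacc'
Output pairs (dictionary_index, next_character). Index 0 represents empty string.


LZ78 encoding steps:
Dictionary: {0: ''}
Step 1: w='' (idx 0), next='c' -> output (0, 'c'), add 'c' as idx 1
Step 2: w='c' (idx 1), next='c' -> output (1, 'c'), add 'cc' as idx 2
Step 3: w='' (idx 0), next='a' -> output (0, 'a'), add 'a' as idx 3
Step 4: w='c' (idx 1), next='a' -> output (1, 'a'), add 'ca' as idx 4
Step 5: w='ca' (idx 4), next='a' -> output (4, 'a'), add 'caa' as idx 5
Step 6: w='cc' (idx 2), end of input -> output (2, '')


Encoded: [(0, 'c'), (1, 'c'), (0, 'a'), (1, 'a'), (4, 'a'), (2, '')]


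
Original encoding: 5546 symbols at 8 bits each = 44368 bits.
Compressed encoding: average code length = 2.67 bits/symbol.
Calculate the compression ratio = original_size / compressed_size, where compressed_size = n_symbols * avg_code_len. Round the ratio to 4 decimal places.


original_size = n_symbols * orig_bits = 5546 * 8 = 44368 bits
compressed_size = n_symbols * avg_code_len = 5546 * 2.67 = 14807.82 bits
ratio = original_size / compressed_size = 44368 / 14807.82 = 2.9963

Compression ratio = 2.9963


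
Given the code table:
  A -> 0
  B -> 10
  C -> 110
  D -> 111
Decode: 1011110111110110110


Decoding:
10 -> B
111 -> D
10 -> B
111 -> D
110 -> C
110 -> C
110 -> C


Result: BDBDCCC


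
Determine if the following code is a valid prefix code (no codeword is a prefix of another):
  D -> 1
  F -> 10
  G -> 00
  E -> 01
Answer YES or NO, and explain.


Checking each pair (does one codeword prefix another?):
  D='1' vs F='10': prefix -- VIOLATION

NO -- this is NOT a valid prefix code. D (1) is a prefix of F (10).


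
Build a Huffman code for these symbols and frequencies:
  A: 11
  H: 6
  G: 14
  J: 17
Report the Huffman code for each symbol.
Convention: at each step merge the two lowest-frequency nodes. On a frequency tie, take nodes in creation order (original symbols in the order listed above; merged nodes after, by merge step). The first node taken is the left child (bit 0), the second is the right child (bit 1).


Huffman tree construction:
Step 1: Merge H(6) + A(11) = 17
Step 2: Merge G(14) + J(17) = 31
Step 3: Merge (H+A)(17) + (G+J)(31) = 48
Read each symbol's code off the tree from the root (left child = 0, right child = 1).

Codes:
  A: 01 (length 2)
  H: 00 (length 2)
  G: 10 (length 2)
  J: 11 (length 2)
Average code length: 96/48 = 2.0000 bits/symbol


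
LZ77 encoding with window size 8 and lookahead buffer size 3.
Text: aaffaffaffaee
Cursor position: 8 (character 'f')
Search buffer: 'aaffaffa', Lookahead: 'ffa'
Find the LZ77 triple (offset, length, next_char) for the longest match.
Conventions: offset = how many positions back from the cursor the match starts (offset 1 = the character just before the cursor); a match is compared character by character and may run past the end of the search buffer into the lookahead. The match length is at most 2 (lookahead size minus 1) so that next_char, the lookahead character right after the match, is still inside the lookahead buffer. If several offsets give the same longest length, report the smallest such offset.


Try each offset into the search buffer:
  offset=1 (pos 7, char 'a'): match length 0
  offset=2 (pos 6, char 'f'): match length 1
  offset=3 (pos 5, char 'f'): match length 2
  offset=4 (pos 4, char 'a'): match length 0
  offset=5 (pos 3, char 'f'): match length 1
  offset=6 (pos 2, char 'f'): match length 2
  offset=7 (pos 1, char 'a'): match length 0
  offset=8 (pos 0, char 'a'): match length 0
Longest match has length 2, found at offsets 3, 6; take the smallest, offset 3.
next_char = character at position 8 + 2 = 10 -> 'a'

Best match: offset=3, length=2 (matching 'ff' starting at position 5)
LZ77 triple: (3, 2, 'a')


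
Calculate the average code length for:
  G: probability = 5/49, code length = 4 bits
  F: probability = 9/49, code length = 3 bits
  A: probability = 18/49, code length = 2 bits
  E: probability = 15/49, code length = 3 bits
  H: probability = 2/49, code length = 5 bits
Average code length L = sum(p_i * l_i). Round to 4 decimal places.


Weighted contributions p_i * l_i:
  G: (5/49) * 4 = 20/49
  F: (9/49) * 3 = 27/49
  A: (18/49) * 2 = 36/49
  E: (15/49) * 3 = 45/49
  H: (2/49) * 5 = 10/49
Sum = (20 + 27 + 36 + 45 + 10)/49 = 138/49

L = 138/49 = 2.8163 bits/symbol


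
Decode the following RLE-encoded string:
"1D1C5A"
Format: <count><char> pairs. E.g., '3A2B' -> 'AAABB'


Expanding each <count><char> pair:
  1D -> 'D'
  1C -> 'C'
  5A -> 'AAAAA'

Decoded = DCAAAAA


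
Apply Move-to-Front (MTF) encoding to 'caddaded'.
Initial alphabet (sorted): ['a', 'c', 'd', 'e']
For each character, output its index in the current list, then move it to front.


MTF encoding:
'c': index 1 in ['a', 'c', 'd', 'e'] -> ['c', 'a', 'd', 'e']
'a': index 1 in ['c', 'a', 'd', 'e'] -> ['a', 'c', 'd', 'e']
'd': index 2 in ['a', 'c', 'd', 'e'] -> ['d', 'a', 'c', 'e']
'd': index 0 in ['d', 'a', 'c', 'e'] -> ['d', 'a', 'c', 'e']
'a': index 1 in ['d', 'a', 'c', 'e'] -> ['a', 'd', 'c', 'e']
'd': index 1 in ['a', 'd', 'c', 'e'] -> ['d', 'a', 'c', 'e']
'e': index 3 in ['d', 'a', 'c', 'e'] -> ['e', 'd', 'a', 'c']
'd': index 1 in ['e', 'd', 'a', 'c'] -> ['d', 'e', 'a', 'c']


Output: [1, 1, 2, 0, 1, 1, 3, 1]


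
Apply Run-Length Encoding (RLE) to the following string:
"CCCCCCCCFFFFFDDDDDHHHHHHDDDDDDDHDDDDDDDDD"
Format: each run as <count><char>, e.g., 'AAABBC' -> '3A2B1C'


Scanning runs left to right:
  i=0: run of 'C' x 8 -> '8C'
  i=8: run of 'F' x 5 -> '5F'
  i=13: run of 'D' x 5 -> '5D'
  i=18: run of 'H' x 6 -> '6H'
  i=24: run of 'D' x 7 -> '7D'
  i=31: run of 'H' x 1 -> '1H'
  i=32: run of 'D' x 9 -> '9D'

RLE = 8C5F5D6H7D1H9D


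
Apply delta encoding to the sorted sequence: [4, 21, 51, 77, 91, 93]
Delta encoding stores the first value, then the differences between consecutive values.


First value: 4
Deltas:
  21 - 4 = 17
  51 - 21 = 30
  77 - 51 = 26
  91 - 77 = 14
  93 - 91 = 2


Delta encoded: [4, 17, 30, 26, 14, 2]


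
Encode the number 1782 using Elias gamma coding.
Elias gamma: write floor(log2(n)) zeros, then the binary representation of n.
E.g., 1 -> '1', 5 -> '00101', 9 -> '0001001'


num_bits = floor(log2(1782)) + 1 = 11
leading_zeros = num_bits - 1 = 10
binary(1782) = 11011110110

Elias gamma(1782) = '0000000000' + '11011110110' = 000000000011011110110 (21 bits)


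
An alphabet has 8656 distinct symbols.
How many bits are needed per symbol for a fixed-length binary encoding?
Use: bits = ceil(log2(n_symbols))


log2(8656) = 13.0795
Bracket: 2^13 = 8192 < 8656 <= 2^14 = 16384
So ceil(log2(8656)) = 14

bits = ceil(log2(8656)) = ceil(13.0795) = 14 bits


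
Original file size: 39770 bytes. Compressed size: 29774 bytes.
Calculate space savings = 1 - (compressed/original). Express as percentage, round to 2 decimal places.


ratio = compressed/original = 29774/39770 = 0.748655
savings = 1 - ratio = 1 - 0.748655 = 0.251345
as a percentage: 0.251345 * 100 = 25.13%

Space savings = 1 - 29774/39770 = 25.13%


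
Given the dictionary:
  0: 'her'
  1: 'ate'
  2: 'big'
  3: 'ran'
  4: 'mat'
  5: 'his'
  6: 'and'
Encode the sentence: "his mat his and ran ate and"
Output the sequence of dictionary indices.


Look up each word in the dictionary:
  'his' -> 5
  'mat' -> 4
  'his' -> 5
  'and' -> 6
  'ran' -> 3
  'ate' -> 1
  'and' -> 6

Encoded: [5, 4, 5, 6, 3, 1, 6]


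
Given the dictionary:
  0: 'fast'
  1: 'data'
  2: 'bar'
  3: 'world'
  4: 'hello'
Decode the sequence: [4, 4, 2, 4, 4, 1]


Look up each index in the dictionary:
  4 -> 'hello'
  4 -> 'hello'
  2 -> 'bar'
  4 -> 'hello'
  4 -> 'hello'
  1 -> 'data'

Decoded: "hello hello bar hello hello data"


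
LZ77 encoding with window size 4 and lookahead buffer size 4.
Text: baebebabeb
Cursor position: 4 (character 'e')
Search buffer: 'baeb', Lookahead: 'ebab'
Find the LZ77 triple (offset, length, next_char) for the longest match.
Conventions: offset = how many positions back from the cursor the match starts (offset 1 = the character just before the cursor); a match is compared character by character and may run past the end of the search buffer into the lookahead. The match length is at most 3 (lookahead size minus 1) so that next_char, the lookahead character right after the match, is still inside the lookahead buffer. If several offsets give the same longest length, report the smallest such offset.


Try each offset into the search buffer:
  offset=1 (pos 3, char 'b'): match length 0
  offset=2 (pos 2, char 'e'): match length 2
  offset=3 (pos 1, char 'a'): match length 0
  offset=4 (pos 0, char 'b'): match length 0
Longest match has length 2 at offset 2.
next_char = character at position 4 + 2 = 6 -> 'a'

Best match: offset=2, length=2 (matching 'eb' starting at position 2)
LZ77 triple: (2, 2, 'a')


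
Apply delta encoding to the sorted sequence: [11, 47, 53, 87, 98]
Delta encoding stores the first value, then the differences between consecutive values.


First value: 11
Deltas:
  47 - 11 = 36
  53 - 47 = 6
  87 - 53 = 34
  98 - 87 = 11


Delta encoded: [11, 36, 6, 34, 11]


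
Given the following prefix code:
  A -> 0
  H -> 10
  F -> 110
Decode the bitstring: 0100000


Decoding step by step:
Bits 0 -> A
Bits 10 -> H
Bits 0 -> A
Bits 0 -> A
Bits 0 -> A
Bits 0 -> A


Decoded message: AHAAAA


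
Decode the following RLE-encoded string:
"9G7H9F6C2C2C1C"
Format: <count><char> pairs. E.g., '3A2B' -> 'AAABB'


Expanding each <count><char> pair:
  9G -> 'GGGGGGGGG'
  7H -> 'HHHHHHH'
  9F -> 'FFFFFFFFF'
  6C -> 'CCCCCC'
  2C -> 'CC'
  2C -> 'CC'
  1C -> 'C'

Decoded = GGGGGGGGGHHHHHHHFFFFFFFFFCCCCCCCCCCC


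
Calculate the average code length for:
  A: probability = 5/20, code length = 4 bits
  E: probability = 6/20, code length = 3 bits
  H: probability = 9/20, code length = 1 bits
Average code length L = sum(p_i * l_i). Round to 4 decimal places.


Weighted contributions p_i * l_i:
  A: (5/20) * 4 = 20/20
  E: (6/20) * 3 = 18/20
  H: (9/20) * 1 = 9/20
Sum = (20 + 18 + 9)/20 = 47/20

L = 47/20 = 2.3500 bits/symbol


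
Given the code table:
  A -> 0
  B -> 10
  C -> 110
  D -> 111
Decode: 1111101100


Decoding:
111 -> D
110 -> C
110 -> C
0 -> A


Result: DCCA


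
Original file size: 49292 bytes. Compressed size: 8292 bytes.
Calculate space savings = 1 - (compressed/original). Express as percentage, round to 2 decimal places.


ratio = compressed/original = 8292/49292 = 0.168222
savings = 1 - ratio = 1 - 0.168222 = 0.831778
as a percentage: 0.831778 * 100 = 83.18%

Space savings = 1 - 8292/49292 = 83.18%


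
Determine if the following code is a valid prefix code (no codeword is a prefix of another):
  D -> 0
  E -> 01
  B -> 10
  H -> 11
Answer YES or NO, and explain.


Checking each pair (does one codeword prefix another?):
  D='0' vs E='01': prefix -- VIOLATION

NO -- this is NOT a valid prefix code. D (0) is a prefix of E (01).


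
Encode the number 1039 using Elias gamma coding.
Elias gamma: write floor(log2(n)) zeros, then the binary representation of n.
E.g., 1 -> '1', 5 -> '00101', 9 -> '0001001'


num_bits = floor(log2(1039)) + 1 = 11
leading_zeros = num_bits - 1 = 10
binary(1039) = 10000001111

Elias gamma(1039) = '0000000000' + '10000001111' = 000000000010000001111 (21 bits)


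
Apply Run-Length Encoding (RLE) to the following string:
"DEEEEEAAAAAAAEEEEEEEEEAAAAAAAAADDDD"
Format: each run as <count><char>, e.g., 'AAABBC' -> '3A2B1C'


Scanning runs left to right:
  i=0: run of 'D' x 1 -> '1D'
  i=1: run of 'E' x 5 -> '5E'
  i=6: run of 'A' x 7 -> '7A'
  i=13: run of 'E' x 9 -> '9E'
  i=22: run of 'A' x 9 -> '9A'
  i=31: run of 'D' x 4 -> '4D'

RLE = 1D5E7A9E9A4D


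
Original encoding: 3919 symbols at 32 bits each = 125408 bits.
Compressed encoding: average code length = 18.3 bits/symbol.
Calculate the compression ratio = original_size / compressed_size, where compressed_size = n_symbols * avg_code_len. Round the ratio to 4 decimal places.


original_size = n_symbols * orig_bits = 3919 * 32 = 125408 bits
compressed_size = n_symbols * avg_code_len = 3919 * 18.3 = 71717.7 bits
ratio = original_size / compressed_size = 125408 / 71717.7 = 1.7486

Compression ratio = 1.7486


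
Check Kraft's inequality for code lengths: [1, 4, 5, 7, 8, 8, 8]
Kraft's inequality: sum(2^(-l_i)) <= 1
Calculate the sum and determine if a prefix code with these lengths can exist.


Sum = 2^(-1) + 2^(-4) + 2^(-5) + 2^(-7) + 2^(-8) + 2^(-8) + 2^(-8)
    = 0.5 + 0.0625 + 0.03125 + 0.0078125 + 0.00390625 + 0.00390625 + 0.00390625
    = 157/256 = 0.61328125
Since 0.61328125 <= 1, Kraft's inequality IS satisfied.
A prefix code with these lengths CAN exist.

Kraft sum = 0.61328125. Satisfied.


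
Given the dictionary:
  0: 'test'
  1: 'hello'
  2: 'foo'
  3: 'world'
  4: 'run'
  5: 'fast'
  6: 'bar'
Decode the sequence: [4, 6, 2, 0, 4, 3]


Look up each index in the dictionary:
  4 -> 'run'
  6 -> 'bar'
  2 -> 'foo'
  0 -> 'test'
  4 -> 'run'
  3 -> 'world'

Decoded: "run bar foo test run world"


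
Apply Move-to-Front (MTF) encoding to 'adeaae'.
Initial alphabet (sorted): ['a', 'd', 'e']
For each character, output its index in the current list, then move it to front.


MTF encoding:
'a': index 0 in ['a', 'd', 'e'] -> ['a', 'd', 'e']
'd': index 1 in ['a', 'd', 'e'] -> ['d', 'a', 'e']
'e': index 2 in ['d', 'a', 'e'] -> ['e', 'd', 'a']
'a': index 2 in ['e', 'd', 'a'] -> ['a', 'e', 'd']
'a': index 0 in ['a', 'e', 'd'] -> ['a', 'e', 'd']
'e': index 1 in ['a', 'e', 'd'] -> ['e', 'a', 'd']


Output: [0, 1, 2, 2, 0, 1]


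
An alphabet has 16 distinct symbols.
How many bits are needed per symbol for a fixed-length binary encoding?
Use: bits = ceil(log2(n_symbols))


log2(16) = 4.0
Bracket: 2^3 = 8 < 16 <= 2^4 = 16
So ceil(log2(16)) = 4

bits = ceil(log2(16)) = ceil(4.0) = 4 bits


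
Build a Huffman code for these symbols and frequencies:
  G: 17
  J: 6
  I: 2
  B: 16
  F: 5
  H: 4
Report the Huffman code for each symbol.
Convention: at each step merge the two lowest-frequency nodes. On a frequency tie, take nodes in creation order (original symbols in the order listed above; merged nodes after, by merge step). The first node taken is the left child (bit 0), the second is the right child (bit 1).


Huffman tree construction:
Step 1: Merge I(2) + H(4) = 6
Step 2: Merge F(5) + J(6) = 11
Step 3: Merge (I+H)(6) + (F+J)(11) = 17
Step 4: Merge B(16) + G(17) = 33
Step 5: Merge ((I+H)+(F+J))(17) + (B+G)(33) = 50
Read each symbol's code off the tree from the root (left child = 0, right child = 1).

Codes:
  G: 11 (length 2)
  J: 011 (length 3)
  I: 000 (length 3)
  B: 10 (length 2)
  F: 010 (length 3)
  H: 001 (length 3)
Average code length: 117/50 = 2.3400 bits/symbol


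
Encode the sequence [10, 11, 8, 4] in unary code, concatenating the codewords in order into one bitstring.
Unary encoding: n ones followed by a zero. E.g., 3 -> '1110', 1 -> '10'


Encode each number as n ones followed by a terminating 0:
  10 -> 11111111110 (11 bits)
  11 -> 111111111110 (12 bits)
  8 -> 111111110 (9 bits)
  4 -> 11110 (5 bits)
Total length = 11 + 12 + 9 + 5 = 37 bits.

Unary([10, 11, 8, 4]) = 1111111111011111111111011111111011110 (37 bits)


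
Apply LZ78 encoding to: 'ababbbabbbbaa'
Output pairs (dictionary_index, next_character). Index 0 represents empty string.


LZ78 encoding steps:
Dictionary: {0: ''}
Step 1: w='' (idx 0), next='a' -> output (0, 'a'), add 'a' as idx 1
Step 2: w='' (idx 0), next='b' -> output (0, 'b'), add 'b' as idx 2
Step 3: w='a' (idx 1), next='b' -> output (1, 'b'), add 'ab' as idx 3
Step 4: w='b' (idx 2), next='b' -> output (2, 'b'), add 'bb' as idx 4
Step 5: w='ab' (idx 3), next='b' -> output (3, 'b'), add 'abb' as idx 5
Step 6: w='bb' (idx 4), next='a' -> output (4, 'a'), add 'bba' as idx 6
Step 7: w='a' (idx 1), end of input -> output (1, '')


Encoded: [(0, 'a'), (0, 'b'), (1, 'b'), (2, 'b'), (3, 'b'), (4, 'a'), (1, '')]


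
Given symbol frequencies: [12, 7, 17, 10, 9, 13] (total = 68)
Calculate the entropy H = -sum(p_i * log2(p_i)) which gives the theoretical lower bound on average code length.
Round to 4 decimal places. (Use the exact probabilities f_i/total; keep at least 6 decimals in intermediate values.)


Per-symbol terms -p_i * log2(p_i) with p_i = f_i/68:
  p = 12/68 = 0.176471: log2(p) = -2.502500, -p*log2(p) = 0.441618
  p = 7/68 = 0.102941: log2(p) = -3.280108, -p*log2(p) = 0.337658
  p = 17/68 = 0.250000: log2(p) = -2.000000, -p*log2(p) = 0.500000
  p = 10/68 = 0.147059: log2(p) = -2.765535, -p*log2(p) = 0.406696
  p = 9/68 = 0.132353: log2(p) = -2.917538, -p*log2(p) = 0.386145
  p = 13/68 = 0.191176: log2(p) = -2.387023, -p*log2(p) = 0.456343
H = 0.441618 + 0.337658 + 0.500000 + 0.406696 + 0.386145 + 0.456343 = 2.528460

H = 2.5285 bits/symbol


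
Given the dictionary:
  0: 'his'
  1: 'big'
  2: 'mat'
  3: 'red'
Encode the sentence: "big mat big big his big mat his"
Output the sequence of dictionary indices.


Look up each word in the dictionary:
  'big' -> 1
  'mat' -> 2
  'big' -> 1
  'big' -> 1
  'his' -> 0
  'big' -> 1
  'mat' -> 2
  'his' -> 0

Encoded: [1, 2, 1, 1, 0, 1, 2, 0]


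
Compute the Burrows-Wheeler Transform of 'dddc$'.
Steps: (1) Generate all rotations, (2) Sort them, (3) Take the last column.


Rotations (sorted):
  0: $dddc -> last char: c
  1: c$ddd -> last char: d
  2: dc$dd -> last char: d
  3: ddc$d -> last char: d
  4: dddc$ -> last char: $


BWT = cddd$


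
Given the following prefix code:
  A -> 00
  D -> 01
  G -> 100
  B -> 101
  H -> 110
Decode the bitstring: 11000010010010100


Decoding step by step:
Bits 110 -> H
Bits 00 -> A
Bits 01 -> D
Bits 00 -> A
Bits 100 -> G
Bits 101 -> B
Bits 00 -> A


Decoded message: HADAGBA


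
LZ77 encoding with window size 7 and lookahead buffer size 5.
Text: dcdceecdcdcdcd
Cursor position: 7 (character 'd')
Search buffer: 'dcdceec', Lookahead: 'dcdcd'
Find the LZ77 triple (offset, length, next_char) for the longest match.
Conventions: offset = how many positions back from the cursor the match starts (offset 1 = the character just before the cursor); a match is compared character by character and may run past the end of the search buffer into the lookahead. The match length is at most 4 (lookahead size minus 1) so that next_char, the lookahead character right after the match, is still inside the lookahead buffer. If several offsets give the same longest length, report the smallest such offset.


Try each offset into the search buffer:
  offset=1 (pos 6, char 'c'): match length 0
  offset=2 (pos 5, char 'e'): match length 0
  offset=3 (pos 4, char 'e'): match length 0
  offset=4 (pos 3, char 'c'): match length 0
  offset=5 (pos 2, char 'd'): match length 2
  offset=6 (pos 1, char 'c'): match length 0
  offset=7 (pos 0, char 'd'): match length 4
Longest match has length 4 at offset 7.
next_char = character at position 7 + 4 = 11 -> 'd'

Best match: offset=7, length=4 (matching 'dcdc' starting at position 0)
LZ77 triple: (7, 4, 'd')


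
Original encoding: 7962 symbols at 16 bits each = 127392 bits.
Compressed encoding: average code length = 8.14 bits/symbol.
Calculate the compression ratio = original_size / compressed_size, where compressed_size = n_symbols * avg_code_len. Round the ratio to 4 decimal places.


original_size = n_symbols * orig_bits = 7962 * 16 = 127392 bits
compressed_size = n_symbols * avg_code_len = 7962 * 8.14 = 64810.68 bits
ratio = original_size / compressed_size = 127392 / 64810.68 = 1.9656

Compression ratio = 1.9656


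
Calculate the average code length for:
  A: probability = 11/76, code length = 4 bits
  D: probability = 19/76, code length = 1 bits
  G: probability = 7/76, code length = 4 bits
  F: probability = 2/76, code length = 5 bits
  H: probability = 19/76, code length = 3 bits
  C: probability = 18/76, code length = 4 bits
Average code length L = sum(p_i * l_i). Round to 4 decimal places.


Weighted contributions p_i * l_i:
  A: (11/76) * 4 = 44/76
  D: (19/76) * 1 = 19/76
  G: (7/76) * 4 = 28/76
  F: (2/76) * 5 = 10/76
  H: (19/76) * 3 = 57/76
  C: (18/76) * 4 = 72/76
Sum = (44 + 19 + 28 + 10 + 57 + 72)/76 = 230/76

L = 230/76 = 3.0263 bits/symbol


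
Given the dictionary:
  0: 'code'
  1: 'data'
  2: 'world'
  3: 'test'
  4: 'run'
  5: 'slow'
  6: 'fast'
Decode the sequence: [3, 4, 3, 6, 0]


Look up each index in the dictionary:
  3 -> 'test'
  4 -> 'run'
  3 -> 'test'
  6 -> 'fast'
  0 -> 'code'

Decoded: "test run test fast code"


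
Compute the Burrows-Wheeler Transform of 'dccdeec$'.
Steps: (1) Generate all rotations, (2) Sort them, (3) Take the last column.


Rotations (sorted):
  0: $dccdeec -> last char: c
  1: c$dccdee -> last char: e
  2: ccdeec$d -> last char: d
  3: cdeec$dc -> last char: c
  4: dccdeec$ -> last char: $
  5: deec$dcc -> last char: c
  6: ec$dccde -> last char: e
  7: eec$dccd -> last char: d


BWT = cedc$ced


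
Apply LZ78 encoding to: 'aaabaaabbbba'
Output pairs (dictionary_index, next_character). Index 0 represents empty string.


LZ78 encoding steps:
Dictionary: {0: ''}
Step 1: w='' (idx 0), next='a' -> output (0, 'a'), add 'a' as idx 1
Step 2: w='a' (idx 1), next='a' -> output (1, 'a'), add 'aa' as idx 2
Step 3: w='' (idx 0), next='b' -> output (0, 'b'), add 'b' as idx 3
Step 4: w='aa' (idx 2), next='a' -> output (2, 'a'), add 'aaa' as idx 4
Step 5: w='b' (idx 3), next='b' -> output (3, 'b'), add 'bb' as idx 5
Step 6: w='bb' (idx 5), next='a' -> output (5, 'a'), add 'bba' as idx 6


Encoded: [(0, 'a'), (1, 'a'), (0, 'b'), (2, 'a'), (3, 'b'), (5, 'a')]


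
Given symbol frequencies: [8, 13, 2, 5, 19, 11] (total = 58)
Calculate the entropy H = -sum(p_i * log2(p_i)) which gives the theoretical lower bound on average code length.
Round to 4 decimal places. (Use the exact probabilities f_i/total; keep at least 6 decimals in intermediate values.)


Per-symbol terms -p_i * log2(p_i) with p_i = f_i/58:
  p = 8/58 = 0.137931: log2(p) = -2.857981, -p*log2(p) = 0.394204
  p = 13/58 = 0.224138: log2(p) = -2.157541, -p*log2(p) = 0.483587
  p = 2/58 = 0.034483: log2(p) = -4.857981, -p*log2(p) = 0.167517
  p = 5/58 = 0.086207: log2(p) = -3.536053, -p*log2(p) = 0.304832
  p = 19/58 = 0.327586: log2(p) = -1.610053, -p*log2(p) = 0.527431
  p = 11/58 = 0.189655: log2(p) = -2.398549, -p*log2(p) = 0.454897
H = 0.394204 + 0.483587 + 0.167517 + 0.304832 + 0.527431 + 0.454897 = 2.332468

H = 2.3325 bits/symbol


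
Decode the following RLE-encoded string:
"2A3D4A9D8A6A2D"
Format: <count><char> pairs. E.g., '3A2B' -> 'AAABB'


Expanding each <count><char> pair:
  2A -> 'AA'
  3D -> 'DDD'
  4A -> 'AAAA'
  9D -> 'DDDDDDDDD'
  8A -> 'AAAAAAAA'
  6A -> 'AAAAAA'
  2D -> 'DD'

Decoded = AADDDAAAADDDDDDDDDAAAAAAAAAAAAAADD


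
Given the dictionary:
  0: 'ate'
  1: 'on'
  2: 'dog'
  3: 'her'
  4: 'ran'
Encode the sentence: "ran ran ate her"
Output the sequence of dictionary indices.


Look up each word in the dictionary:
  'ran' -> 4
  'ran' -> 4
  'ate' -> 0
  'her' -> 3

Encoded: [4, 4, 0, 3]


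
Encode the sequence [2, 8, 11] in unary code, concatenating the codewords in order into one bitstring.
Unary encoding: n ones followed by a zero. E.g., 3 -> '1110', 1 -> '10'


Encode each number as n ones followed by a terminating 0:
  2 -> 110 (3 bits)
  8 -> 111111110 (9 bits)
  11 -> 111111111110 (12 bits)
Total length = 3 + 9 + 12 = 24 bits.

Unary([2, 8, 11]) = 110111111110111111111110 (24 bits)


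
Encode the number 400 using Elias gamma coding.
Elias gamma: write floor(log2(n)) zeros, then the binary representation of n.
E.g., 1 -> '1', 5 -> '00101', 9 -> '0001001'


num_bits = floor(log2(400)) + 1 = 9
leading_zeros = num_bits - 1 = 8
binary(400) = 110010000

Elias gamma(400) = '00000000' + '110010000' = 00000000110010000 (17 bits)


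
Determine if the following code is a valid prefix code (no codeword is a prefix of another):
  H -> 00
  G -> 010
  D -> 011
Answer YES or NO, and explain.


Checking each pair (does one codeword prefix another?):
  H='00' vs G='010': no prefix
  H='00' vs D='011': no prefix
  G='010' vs H='00': no prefix
  G='010' vs D='011': no prefix
  D='011' vs H='00': no prefix
  D='011' vs G='010': no prefix
No violation found over all pairs.

YES -- this is a valid prefix code. No codeword is a prefix of any other codeword.


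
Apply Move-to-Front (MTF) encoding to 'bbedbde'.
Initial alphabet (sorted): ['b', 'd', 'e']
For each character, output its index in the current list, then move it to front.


MTF encoding:
'b': index 0 in ['b', 'd', 'e'] -> ['b', 'd', 'e']
'b': index 0 in ['b', 'd', 'e'] -> ['b', 'd', 'e']
'e': index 2 in ['b', 'd', 'e'] -> ['e', 'b', 'd']
'd': index 2 in ['e', 'b', 'd'] -> ['d', 'e', 'b']
'b': index 2 in ['d', 'e', 'b'] -> ['b', 'd', 'e']
'd': index 1 in ['b', 'd', 'e'] -> ['d', 'b', 'e']
'e': index 2 in ['d', 'b', 'e'] -> ['e', 'd', 'b']


Output: [0, 0, 2, 2, 2, 1, 2]


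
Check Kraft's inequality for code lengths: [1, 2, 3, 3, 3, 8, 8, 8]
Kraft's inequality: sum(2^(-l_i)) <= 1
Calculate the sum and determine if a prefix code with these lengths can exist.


Sum = 2^(-1) + 2^(-2) + 2^(-3) + 2^(-3) + 2^(-3) + 2^(-8) + 2^(-8) + 2^(-8)
    = 0.5 + 0.25 + 0.125 + 0.125 + 0.125 + 0.00390625 + 0.00390625 + 0.00390625
    = 291/256 = 1.13671875
Since 1.13671875 > 1, Kraft's inequality is NOT satisfied.
A prefix code with these lengths CANNOT exist.

Kraft sum = 1.13671875. Not satisfied.


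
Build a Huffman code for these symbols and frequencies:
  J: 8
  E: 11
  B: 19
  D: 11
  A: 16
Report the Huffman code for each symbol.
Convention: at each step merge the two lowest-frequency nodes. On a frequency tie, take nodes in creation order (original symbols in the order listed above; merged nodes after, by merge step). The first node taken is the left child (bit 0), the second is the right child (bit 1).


Huffman tree construction:
Step 1: Merge J(8) + E(11) = 19
Step 2: Merge D(11) + A(16) = 27
Step 3: Merge B(19) + (J+E)(19) = 38
Step 4: Merge (D+A)(27) + (B+(J+E))(38) = 65
Read each symbol's code off the tree from the root (left child = 0, right child = 1).

Codes:
  J: 110 (length 3)
  E: 111 (length 3)
  B: 10 (length 2)
  D: 00 (length 2)
  A: 01 (length 2)
Average code length: 149/65 = 2.2923 bits/symbol


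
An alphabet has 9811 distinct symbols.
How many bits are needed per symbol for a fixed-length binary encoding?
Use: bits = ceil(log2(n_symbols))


log2(9811) = 13.2602
Bracket: 2^13 = 8192 < 9811 <= 2^14 = 16384
So ceil(log2(9811)) = 14

bits = ceil(log2(9811)) = ceil(13.2602) = 14 bits


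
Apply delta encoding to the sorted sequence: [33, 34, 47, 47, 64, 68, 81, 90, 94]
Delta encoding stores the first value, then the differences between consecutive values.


First value: 33
Deltas:
  34 - 33 = 1
  47 - 34 = 13
  47 - 47 = 0
  64 - 47 = 17
  68 - 64 = 4
  81 - 68 = 13
  90 - 81 = 9
  94 - 90 = 4


Delta encoded: [33, 1, 13, 0, 17, 4, 13, 9, 4]


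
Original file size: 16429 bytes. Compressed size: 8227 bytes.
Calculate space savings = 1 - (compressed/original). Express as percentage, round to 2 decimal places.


ratio = compressed/original = 8227/16429 = 0.500761
savings = 1 - ratio = 1 - 0.500761 = 0.499239
as a percentage: 0.499239 * 100 = 49.92%

Space savings = 1 - 8227/16429 = 49.92%


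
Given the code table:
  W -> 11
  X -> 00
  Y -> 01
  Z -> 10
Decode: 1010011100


Decoding:
10 -> Z
10 -> Z
01 -> Y
11 -> W
00 -> X


Result: ZZYWX


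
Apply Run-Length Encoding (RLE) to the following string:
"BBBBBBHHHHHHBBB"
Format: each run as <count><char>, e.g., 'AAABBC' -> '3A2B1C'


Scanning runs left to right:
  i=0: run of 'B' x 6 -> '6B'
  i=6: run of 'H' x 6 -> '6H'
  i=12: run of 'B' x 3 -> '3B'

RLE = 6B6H3B


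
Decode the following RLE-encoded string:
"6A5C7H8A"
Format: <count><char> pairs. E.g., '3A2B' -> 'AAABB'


Expanding each <count><char> pair:
  6A -> 'AAAAAA'
  5C -> 'CCCCC'
  7H -> 'HHHHHHH'
  8A -> 'AAAAAAAA'

Decoded = AAAAAACCCCCHHHHHHHAAAAAAAA


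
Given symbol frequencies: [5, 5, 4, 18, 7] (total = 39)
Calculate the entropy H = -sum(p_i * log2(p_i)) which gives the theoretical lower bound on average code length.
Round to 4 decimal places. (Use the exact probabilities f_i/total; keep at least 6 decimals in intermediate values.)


Per-symbol terms -p_i * log2(p_i) with p_i = f_i/39:
  p = 5/39 = 0.128205: log2(p) = -2.963474, -p*log2(p) = 0.379933
  p = 5/39 = 0.128205: log2(p) = -2.963474, -p*log2(p) = 0.379933
  p = 4/39 = 0.102564: log2(p) = -3.285402, -p*log2(p) = 0.336964
  p = 18/39 = 0.461538: log2(p) = -1.115477, -p*log2(p) = 0.514836
  p = 7/39 = 0.179487: log2(p) = -2.478047, -p*log2(p) = 0.444778
H = 0.379933 + 0.379933 + 0.336964 + 0.514836 + 0.444778 = 2.056444

H = 2.0564 bits/symbol


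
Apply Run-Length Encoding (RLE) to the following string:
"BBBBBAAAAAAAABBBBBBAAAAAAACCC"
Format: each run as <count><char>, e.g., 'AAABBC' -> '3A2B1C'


Scanning runs left to right:
  i=0: run of 'B' x 5 -> '5B'
  i=5: run of 'A' x 8 -> '8A'
  i=13: run of 'B' x 6 -> '6B'
  i=19: run of 'A' x 7 -> '7A'
  i=26: run of 'C' x 3 -> '3C'

RLE = 5B8A6B7A3C


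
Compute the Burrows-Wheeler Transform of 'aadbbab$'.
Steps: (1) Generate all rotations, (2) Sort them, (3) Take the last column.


Rotations (sorted):
  0: $aadbbab -> last char: b
  1: aadbbab$ -> last char: $
  2: ab$aadbb -> last char: b
  3: adbbab$a -> last char: a
  4: b$aadbba -> last char: a
  5: bab$aadb -> last char: b
  6: bbab$aad -> last char: d
  7: dbbab$aa -> last char: a


BWT = b$baabda


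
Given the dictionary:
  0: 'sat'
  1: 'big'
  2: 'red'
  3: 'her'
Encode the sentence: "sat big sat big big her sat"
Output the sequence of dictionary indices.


Look up each word in the dictionary:
  'sat' -> 0
  'big' -> 1
  'sat' -> 0
  'big' -> 1
  'big' -> 1
  'her' -> 3
  'sat' -> 0

Encoded: [0, 1, 0, 1, 1, 3, 0]


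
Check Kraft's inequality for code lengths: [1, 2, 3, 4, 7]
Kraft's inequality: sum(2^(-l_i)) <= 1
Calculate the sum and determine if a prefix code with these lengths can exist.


Sum = 2^(-1) + 2^(-2) + 2^(-3) + 2^(-4) + 2^(-7)
    = 0.5 + 0.25 + 0.125 + 0.0625 + 0.0078125
    = 121/128 = 0.9453125
Since 0.9453125 <= 1, Kraft's inequality IS satisfied.
A prefix code with these lengths CAN exist.

Kraft sum = 0.9453125. Satisfied.


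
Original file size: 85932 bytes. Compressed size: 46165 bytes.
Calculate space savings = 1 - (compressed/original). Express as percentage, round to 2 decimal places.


ratio = compressed/original = 46165/85932 = 0.537227
savings = 1 - ratio = 1 - 0.537227 = 0.462773
as a percentage: 0.462773 * 100 = 46.28%

Space savings = 1 - 46165/85932 = 46.28%


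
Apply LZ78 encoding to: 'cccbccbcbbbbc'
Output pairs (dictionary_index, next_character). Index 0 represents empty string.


LZ78 encoding steps:
Dictionary: {0: ''}
Step 1: w='' (idx 0), next='c' -> output (0, 'c'), add 'c' as idx 1
Step 2: w='c' (idx 1), next='c' -> output (1, 'c'), add 'cc' as idx 2
Step 3: w='' (idx 0), next='b' -> output (0, 'b'), add 'b' as idx 3
Step 4: w='cc' (idx 2), next='b' -> output (2, 'b'), add 'ccb' as idx 4
Step 5: w='c' (idx 1), next='b' -> output (1, 'b'), add 'cb' as idx 5
Step 6: w='b' (idx 3), next='b' -> output (3, 'b'), add 'bb' as idx 6
Step 7: w='b' (idx 3), next='c' -> output (3, 'c'), add 'bc' as idx 7


Encoded: [(0, 'c'), (1, 'c'), (0, 'b'), (2, 'b'), (1, 'b'), (3, 'b'), (3, 'c')]


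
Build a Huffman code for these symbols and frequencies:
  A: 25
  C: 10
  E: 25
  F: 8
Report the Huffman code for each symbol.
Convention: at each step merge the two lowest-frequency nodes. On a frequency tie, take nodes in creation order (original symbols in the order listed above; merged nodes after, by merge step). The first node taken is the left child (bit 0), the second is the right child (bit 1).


Huffman tree construction:
Step 1: Merge F(8) + C(10) = 18
Step 2: Merge (F+C)(18) + A(25) = 43
Step 3: Merge E(25) + ((F+C)+A)(43) = 68
Read each symbol's code off the tree from the root (left child = 0, right child = 1).

Codes:
  A: 11 (length 2)
  C: 101 (length 3)
  E: 0 (length 1)
  F: 100 (length 3)
Average code length: 129/68 = 1.8971 bits/symbol


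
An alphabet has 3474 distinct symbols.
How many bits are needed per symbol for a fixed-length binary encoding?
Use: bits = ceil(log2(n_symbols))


log2(3474) = 11.7624
Bracket: 2^11 = 2048 < 3474 <= 2^12 = 4096
So ceil(log2(3474)) = 12

bits = ceil(log2(3474)) = ceil(11.7624) = 12 bits


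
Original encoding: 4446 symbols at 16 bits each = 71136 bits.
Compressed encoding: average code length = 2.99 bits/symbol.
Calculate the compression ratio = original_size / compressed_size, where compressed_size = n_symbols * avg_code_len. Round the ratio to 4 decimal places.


original_size = n_symbols * orig_bits = 4446 * 16 = 71136 bits
compressed_size = n_symbols * avg_code_len = 4446 * 2.99 = 13293.54 bits
ratio = original_size / compressed_size = 71136 / 13293.54 = 5.3512

Compression ratio = 5.3512


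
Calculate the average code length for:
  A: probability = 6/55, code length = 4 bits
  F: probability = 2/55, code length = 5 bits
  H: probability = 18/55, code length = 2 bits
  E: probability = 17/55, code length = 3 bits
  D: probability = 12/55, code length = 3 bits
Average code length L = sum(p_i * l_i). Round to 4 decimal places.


Weighted contributions p_i * l_i:
  A: (6/55) * 4 = 24/55
  F: (2/55) * 5 = 10/55
  H: (18/55) * 2 = 36/55
  E: (17/55) * 3 = 51/55
  D: (12/55) * 3 = 36/55
Sum = (24 + 10 + 36 + 51 + 36)/55 = 157/55

L = 157/55 = 2.8545 bits/symbol


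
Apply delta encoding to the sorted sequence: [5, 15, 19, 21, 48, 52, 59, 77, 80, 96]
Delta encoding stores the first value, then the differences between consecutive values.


First value: 5
Deltas:
  15 - 5 = 10
  19 - 15 = 4
  21 - 19 = 2
  48 - 21 = 27
  52 - 48 = 4
  59 - 52 = 7
  77 - 59 = 18
  80 - 77 = 3
  96 - 80 = 16


Delta encoded: [5, 10, 4, 2, 27, 4, 7, 18, 3, 16]


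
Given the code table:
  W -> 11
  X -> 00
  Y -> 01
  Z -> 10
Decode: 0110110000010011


Decoding:
01 -> Y
10 -> Z
11 -> W
00 -> X
00 -> X
01 -> Y
00 -> X
11 -> W


Result: YZWXXYXW


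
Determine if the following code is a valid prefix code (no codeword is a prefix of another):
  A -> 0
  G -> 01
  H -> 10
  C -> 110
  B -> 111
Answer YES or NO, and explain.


Checking each pair (does one codeword prefix another?):
  A='0' vs G='01': prefix -- VIOLATION

NO -- this is NOT a valid prefix code. A (0) is a prefix of G (01).


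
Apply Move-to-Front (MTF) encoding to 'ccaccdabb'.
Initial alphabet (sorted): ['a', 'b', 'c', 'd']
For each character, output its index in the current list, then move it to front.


MTF encoding:
'c': index 2 in ['a', 'b', 'c', 'd'] -> ['c', 'a', 'b', 'd']
'c': index 0 in ['c', 'a', 'b', 'd'] -> ['c', 'a', 'b', 'd']
'a': index 1 in ['c', 'a', 'b', 'd'] -> ['a', 'c', 'b', 'd']
'c': index 1 in ['a', 'c', 'b', 'd'] -> ['c', 'a', 'b', 'd']
'c': index 0 in ['c', 'a', 'b', 'd'] -> ['c', 'a', 'b', 'd']
'd': index 3 in ['c', 'a', 'b', 'd'] -> ['d', 'c', 'a', 'b']
'a': index 2 in ['d', 'c', 'a', 'b'] -> ['a', 'd', 'c', 'b']
'b': index 3 in ['a', 'd', 'c', 'b'] -> ['b', 'a', 'd', 'c']
'b': index 0 in ['b', 'a', 'd', 'c'] -> ['b', 'a', 'd', 'c']


Output: [2, 0, 1, 1, 0, 3, 2, 3, 0]


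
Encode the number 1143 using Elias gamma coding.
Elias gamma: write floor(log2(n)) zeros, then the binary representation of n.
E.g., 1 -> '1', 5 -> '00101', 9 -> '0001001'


num_bits = floor(log2(1143)) + 1 = 11
leading_zeros = num_bits - 1 = 10
binary(1143) = 10001110111

Elias gamma(1143) = '0000000000' + '10001110111' = 000000000010001110111 (21 bits)


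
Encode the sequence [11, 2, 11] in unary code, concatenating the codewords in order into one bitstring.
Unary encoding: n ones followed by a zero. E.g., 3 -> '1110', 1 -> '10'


Encode each number as n ones followed by a terminating 0:
  11 -> 111111111110 (12 bits)
  2 -> 110 (3 bits)
  11 -> 111111111110 (12 bits)
Total length = 12 + 3 + 12 = 27 bits.

Unary([11, 2, 11]) = 111111111110110111111111110 (27 bits)


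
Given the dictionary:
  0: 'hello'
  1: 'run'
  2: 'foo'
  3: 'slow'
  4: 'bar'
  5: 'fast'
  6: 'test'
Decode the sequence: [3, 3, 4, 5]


Look up each index in the dictionary:
  3 -> 'slow'
  3 -> 'slow'
  4 -> 'bar'
  5 -> 'fast'

Decoded: "slow slow bar fast"


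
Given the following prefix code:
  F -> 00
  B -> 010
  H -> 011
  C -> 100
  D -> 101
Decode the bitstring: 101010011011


Decoding step by step:
Bits 101 -> D
Bits 010 -> B
Bits 011 -> H
Bits 011 -> H


Decoded message: DBHH


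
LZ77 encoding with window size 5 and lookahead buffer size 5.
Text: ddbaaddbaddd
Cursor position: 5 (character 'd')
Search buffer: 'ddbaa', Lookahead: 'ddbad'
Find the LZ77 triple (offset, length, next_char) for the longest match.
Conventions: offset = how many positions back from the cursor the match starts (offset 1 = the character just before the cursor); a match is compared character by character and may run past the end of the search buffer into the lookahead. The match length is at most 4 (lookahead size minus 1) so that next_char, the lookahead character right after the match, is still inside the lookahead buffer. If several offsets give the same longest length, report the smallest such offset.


Try each offset into the search buffer:
  offset=1 (pos 4, char 'a'): match length 0
  offset=2 (pos 3, char 'a'): match length 0
  offset=3 (pos 2, char 'b'): match length 0
  offset=4 (pos 1, char 'd'): match length 1
  offset=5 (pos 0, char 'd'): match length 4
Longest match has length 4 at offset 5.
next_char = character at position 5 + 4 = 9 -> 'd'

Best match: offset=5, length=4 (matching 'ddba' starting at position 0)
LZ77 triple: (5, 4, 'd')


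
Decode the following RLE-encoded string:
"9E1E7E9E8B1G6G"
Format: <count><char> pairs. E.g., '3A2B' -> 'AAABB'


Expanding each <count><char> pair:
  9E -> 'EEEEEEEEE'
  1E -> 'E'
  7E -> 'EEEEEEE'
  9E -> 'EEEEEEEEE'
  8B -> 'BBBBBBBB'
  1G -> 'G'
  6G -> 'GGGGGG'

Decoded = EEEEEEEEEEEEEEEEEEEEEEEEEEBBBBBBBBGGGGGGG


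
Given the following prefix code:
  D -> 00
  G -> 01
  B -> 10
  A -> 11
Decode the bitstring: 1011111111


Decoding step by step:
Bits 10 -> B
Bits 11 -> A
Bits 11 -> A
Bits 11 -> A
Bits 11 -> A


Decoded message: BAAAA


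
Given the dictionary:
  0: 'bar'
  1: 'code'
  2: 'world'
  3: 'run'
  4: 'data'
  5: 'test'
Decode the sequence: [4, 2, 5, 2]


Look up each index in the dictionary:
  4 -> 'data'
  2 -> 'world'
  5 -> 'test'
  2 -> 'world'

Decoded: "data world test world"


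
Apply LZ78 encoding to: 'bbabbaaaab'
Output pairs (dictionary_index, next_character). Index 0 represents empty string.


LZ78 encoding steps:
Dictionary: {0: ''}
Step 1: w='' (idx 0), next='b' -> output (0, 'b'), add 'b' as idx 1
Step 2: w='b' (idx 1), next='a' -> output (1, 'a'), add 'ba' as idx 2
Step 3: w='b' (idx 1), next='b' -> output (1, 'b'), add 'bb' as idx 3
Step 4: w='' (idx 0), next='a' -> output (0, 'a'), add 'a' as idx 4
Step 5: w='a' (idx 4), next='a' -> output (4, 'a'), add 'aa' as idx 5
Step 6: w='a' (idx 4), next='b' -> output (4, 'b'), add 'ab' as idx 6


Encoded: [(0, 'b'), (1, 'a'), (1, 'b'), (0, 'a'), (4, 'a'), (4, 'b')]


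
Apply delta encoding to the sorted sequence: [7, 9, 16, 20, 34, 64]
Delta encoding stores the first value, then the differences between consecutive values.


First value: 7
Deltas:
  9 - 7 = 2
  16 - 9 = 7
  20 - 16 = 4
  34 - 20 = 14
  64 - 34 = 30


Delta encoded: [7, 2, 7, 4, 14, 30]


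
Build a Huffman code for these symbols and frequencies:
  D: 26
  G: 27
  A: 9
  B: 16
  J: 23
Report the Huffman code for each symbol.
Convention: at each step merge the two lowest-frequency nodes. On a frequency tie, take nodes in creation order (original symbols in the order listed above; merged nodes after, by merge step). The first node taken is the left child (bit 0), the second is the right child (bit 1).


Huffman tree construction:
Step 1: Merge A(9) + B(16) = 25
Step 2: Merge J(23) + (A+B)(25) = 48
Step 3: Merge D(26) + G(27) = 53
Step 4: Merge (J+(A+B))(48) + (D+G)(53) = 101
Read each symbol's code off the tree from the root (left child = 0, right child = 1).

Codes:
  D: 10 (length 2)
  G: 11 (length 2)
  A: 010 (length 3)
  B: 011 (length 3)
  J: 00 (length 2)
Average code length: 227/101 = 2.2475 bits/symbol
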